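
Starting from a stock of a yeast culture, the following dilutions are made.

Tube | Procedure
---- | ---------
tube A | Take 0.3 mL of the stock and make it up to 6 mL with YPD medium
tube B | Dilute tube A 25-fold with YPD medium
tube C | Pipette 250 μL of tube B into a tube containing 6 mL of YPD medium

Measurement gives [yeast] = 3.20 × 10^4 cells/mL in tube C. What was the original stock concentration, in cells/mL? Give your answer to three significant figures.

4.00 × 10^8 cells/mL

Step 1: 0.3 mL brought to 6 mL → factor 6/0.3 = 20
Step 2: 25-fold → factor 25
Step 3: 250 μL + 6 mL = 6250 μL total → factor 6250/250 = 25
Overall dilution factor = 20 × 25 × 25 = 12500
Stock = 3.20 × 10^4 cells/mL × 12500 = 4.00 × 10^8 cells/mL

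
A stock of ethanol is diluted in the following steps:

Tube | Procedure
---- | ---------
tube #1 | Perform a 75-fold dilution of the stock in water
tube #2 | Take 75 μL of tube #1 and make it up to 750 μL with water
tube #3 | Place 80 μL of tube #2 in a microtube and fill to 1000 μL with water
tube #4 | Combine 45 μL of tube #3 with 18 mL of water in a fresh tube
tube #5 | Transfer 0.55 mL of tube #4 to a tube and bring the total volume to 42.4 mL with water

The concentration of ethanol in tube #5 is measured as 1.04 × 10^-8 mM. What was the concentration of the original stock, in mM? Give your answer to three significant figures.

Step 1: 75-fold → factor 75
Step 2: 75 μL brought to 750 μL → factor 750/75 = 10
Step 3: 80 μL brought to 1000 μL → factor 1000/80 = 12.5
Step 4: 45 μL + 18 mL = 18045 μL total → factor 18045/45 = 401
Step 5: 0.55 mL brought to 42.4 mL → factor 42.4/0.55 = 77.091
Overall dilution factor = 75 × 10 × 12.5 × 401 × 77.091 = 2.8981 × 10^8
Stock = 1.04 × 10^-8 mM × 2.8981 × 10^8 = 3.01 mM

3.01 mM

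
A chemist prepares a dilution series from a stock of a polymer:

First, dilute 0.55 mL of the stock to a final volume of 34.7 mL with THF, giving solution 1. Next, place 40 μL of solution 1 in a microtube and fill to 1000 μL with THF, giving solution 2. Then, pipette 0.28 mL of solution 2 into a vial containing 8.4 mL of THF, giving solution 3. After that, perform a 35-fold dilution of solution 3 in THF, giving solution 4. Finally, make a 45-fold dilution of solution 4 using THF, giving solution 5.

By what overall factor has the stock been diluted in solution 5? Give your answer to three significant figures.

Step 1: 0.55 mL brought to 34.7 mL → factor 34.7/0.55 = 63.091
Step 2: 40 μL brought to 1000 μL → factor 1000/40 = 25
Step 3: 0.28 mL + 8.4 mL = 8.68 mL total → factor 8.68/0.28 = 31
Step 4: 35-fold → factor 35
Step 5: 45-fold → factor 45
Overall dilution factor = 63.091 × 25 × 31 × 35 × 45 = 7.701 × 10^7

7.70 × 10^7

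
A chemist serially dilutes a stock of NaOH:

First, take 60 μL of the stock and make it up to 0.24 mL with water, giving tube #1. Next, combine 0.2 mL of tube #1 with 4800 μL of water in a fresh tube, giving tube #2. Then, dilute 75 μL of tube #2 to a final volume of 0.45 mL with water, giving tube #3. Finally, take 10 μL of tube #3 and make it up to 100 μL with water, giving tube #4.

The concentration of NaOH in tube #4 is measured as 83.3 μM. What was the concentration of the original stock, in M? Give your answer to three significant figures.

0.500 M

Step 1: 60 μL brought to 0.24 mL → factor 240/60 = 4
Step 2: 0.2 mL + 4800 μL = 5 mL total → factor 5/0.2 = 25
Step 3: 75 μL brought to 0.45 mL → factor 450/75 = 6
Step 4: 10 μL brought to 100 μL → factor 100/10 = 10
Overall dilution factor = 4 × 25 × 6 × 10 = 6000
Stock = 83.3 μM × 6000 = 4.998 × 10^5 μM = 0.500 M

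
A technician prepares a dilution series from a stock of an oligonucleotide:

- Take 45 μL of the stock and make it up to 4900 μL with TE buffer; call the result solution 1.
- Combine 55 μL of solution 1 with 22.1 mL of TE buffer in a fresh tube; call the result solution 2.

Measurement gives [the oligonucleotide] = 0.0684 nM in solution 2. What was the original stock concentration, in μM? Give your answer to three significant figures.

Step 1: 45 μL brought to 4900 μL → factor 4900/45 = 108.89
Step 2: 55 μL + 22.1 mL = 22155 μL total → factor 22155/55 = 402.82
Overall dilution factor = 108.89 × 402.82 = 43862
Stock = 0.0684 nM × 43862 = 3000 nM = 3.00 μM

3.00 μM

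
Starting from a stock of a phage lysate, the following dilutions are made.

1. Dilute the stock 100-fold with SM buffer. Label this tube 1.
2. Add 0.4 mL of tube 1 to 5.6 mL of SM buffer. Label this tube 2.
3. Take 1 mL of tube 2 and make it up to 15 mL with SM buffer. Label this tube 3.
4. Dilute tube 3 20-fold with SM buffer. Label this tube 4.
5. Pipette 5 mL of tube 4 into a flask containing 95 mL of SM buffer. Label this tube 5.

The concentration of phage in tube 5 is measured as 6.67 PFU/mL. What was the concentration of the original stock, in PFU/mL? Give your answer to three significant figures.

6.00 × 10^7 PFU/mL

Step 1: 100-fold → factor 100
Step 2: 0.4 mL + 5.6 mL = 6 mL total → factor 6/0.4 = 15
Step 3: 1 mL brought to 15 mL → factor 15/1 = 15
Step 4: 20-fold → factor 20
Step 5: 5 mL + 95 mL = 100 mL total → factor 100/5 = 20
Overall dilution factor = 100 × 15 × 15 × 20 × 20 = 9 × 10^6
Stock = 6.67 PFU/mL × 9 × 10^6 = 6.00 × 10^7 PFU/mL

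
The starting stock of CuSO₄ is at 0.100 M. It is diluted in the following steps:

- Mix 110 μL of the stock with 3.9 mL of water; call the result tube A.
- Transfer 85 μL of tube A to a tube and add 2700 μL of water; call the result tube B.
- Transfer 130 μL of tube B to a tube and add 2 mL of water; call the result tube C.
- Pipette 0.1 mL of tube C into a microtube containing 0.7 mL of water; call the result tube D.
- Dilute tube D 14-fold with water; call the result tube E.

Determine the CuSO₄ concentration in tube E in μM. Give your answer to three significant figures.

Step 1: 110 μL + 3.9 mL = 4010 μL total → factor 4010/110 = 36.455
Step 2: 85 μL + 2700 μL = 2785 μL total → factor 2785/85 = 32.765
Step 3: 130 μL + 2 mL = 2130 μL total → factor 2130/130 = 16.385
Step 4: 0.1 mL + 0.7 mL = 0.8 mL total → factor 0.8/0.1 = 8
Step 5: 14-fold → factor 14
Overall dilution factor = 36.455 × 32.765 × 16.385 × 8 × 14 = 2.1919 × 10^6
Final = 0.100 M / 2.1919 × 10^6 = 4.562 × 10^-8 M = 0.0456 μM

0.0456 μM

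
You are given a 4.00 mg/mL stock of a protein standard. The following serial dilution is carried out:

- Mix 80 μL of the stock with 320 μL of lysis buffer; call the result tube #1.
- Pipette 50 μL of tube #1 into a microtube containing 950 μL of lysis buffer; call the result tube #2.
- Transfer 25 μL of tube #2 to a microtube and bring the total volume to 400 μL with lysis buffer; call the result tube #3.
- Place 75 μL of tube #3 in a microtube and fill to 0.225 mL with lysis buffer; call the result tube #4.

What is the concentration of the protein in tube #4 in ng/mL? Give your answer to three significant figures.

Step 1: 80 μL + 320 μL = 400 μL total → factor 400/80 = 5
Step 2: 50 μL + 950 μL = 1000 μL total → factor 1000/50 = 20
Step 3: 25 μL brought to 400 μL → factor 400/25 = 16
Step 4: 75 μL brought to 0.225 mL → factor 225/75 = 3
Overall dilution factor = 5 × 20 × 16 × 3 = 4800
Final = 4.00 mg/mL / 4800 = 0.0008333 mg/mL = 833 ng/mL

833 ng/mL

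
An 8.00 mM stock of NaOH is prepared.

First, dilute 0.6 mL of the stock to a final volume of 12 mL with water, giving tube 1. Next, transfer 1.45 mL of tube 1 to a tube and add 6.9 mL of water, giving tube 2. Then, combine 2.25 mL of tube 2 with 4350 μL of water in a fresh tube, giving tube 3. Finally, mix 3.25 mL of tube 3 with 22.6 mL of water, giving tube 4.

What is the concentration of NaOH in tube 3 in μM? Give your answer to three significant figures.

Step 1: 0.6 mL brought to 12 mL → factor 12/0.6 = 20
Step 2: 1.45 mL + 6.9 mL = 8.35 mL total → factor 8.35/1.45 = 5.7586
Step 3: 2.25 mL + 4350 μL = 6.6 mL total → factor 6.6/2.25 = 2.9333
Dilution factor through tube 3 = 20 × 5.7586 × 2.9333 = 337.84
[tube 3] = 8.00 mM / 337.84 = 0.02368 mM = 23.7 μM

23.7 μM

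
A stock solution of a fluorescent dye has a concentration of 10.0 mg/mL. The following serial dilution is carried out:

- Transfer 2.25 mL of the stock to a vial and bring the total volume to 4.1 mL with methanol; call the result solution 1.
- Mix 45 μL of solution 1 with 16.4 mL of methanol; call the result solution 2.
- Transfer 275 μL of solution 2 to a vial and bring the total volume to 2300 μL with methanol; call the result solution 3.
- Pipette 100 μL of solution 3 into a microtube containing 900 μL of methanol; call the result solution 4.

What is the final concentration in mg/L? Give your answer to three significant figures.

Step 1: 2.25 mL brought to 4.1 mL → factor 4.1/2.25 = 1.8222
Step 2: 45 μL + 16.4 mL = 16445 μL total → factor 16445/45 = 365.44
Step 3: 275 μL brought to 2300 μL → factor 2300/275 = 8.3636
Step 4: 100 μL + 900 μL = 1000 μL total → factor 1000/100 = 10
Overall dilution factor = 1.8222 × 365.44 × 8.3636 × 10 = 55695
Final = 10.0 mg/mL / 55695 = 0.0001795 mg/mL = 0.180 mg/L

0.180 mg/L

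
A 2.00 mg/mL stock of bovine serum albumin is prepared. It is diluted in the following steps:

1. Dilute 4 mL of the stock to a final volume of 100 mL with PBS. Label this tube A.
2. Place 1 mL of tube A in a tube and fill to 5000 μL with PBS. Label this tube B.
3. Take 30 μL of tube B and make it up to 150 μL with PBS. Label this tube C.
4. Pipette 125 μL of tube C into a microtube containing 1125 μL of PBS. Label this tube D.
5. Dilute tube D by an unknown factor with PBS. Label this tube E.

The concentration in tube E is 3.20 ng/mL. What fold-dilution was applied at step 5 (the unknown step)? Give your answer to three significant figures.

Step 1: 4 mL brought to 100 mL → factor 100/4 = 25
Step 2: 1 mL brought to 5000 μL → factor 5/1 = 5
Step 3: 30 μL brought to 150 μL → factor 150/30 = 5
Step 4: 125 μL + 1125 μL = 1250 μL total → factor 1250/125 = 10
Step 5: unknown factor x
Product of known-step factors = 6250
Overall factor = 2.00 mg/mL / (3.20 ng/mL) = 6.25 × 10^5
x = 6.25 × 10^5 / 6250 = 100

100-fold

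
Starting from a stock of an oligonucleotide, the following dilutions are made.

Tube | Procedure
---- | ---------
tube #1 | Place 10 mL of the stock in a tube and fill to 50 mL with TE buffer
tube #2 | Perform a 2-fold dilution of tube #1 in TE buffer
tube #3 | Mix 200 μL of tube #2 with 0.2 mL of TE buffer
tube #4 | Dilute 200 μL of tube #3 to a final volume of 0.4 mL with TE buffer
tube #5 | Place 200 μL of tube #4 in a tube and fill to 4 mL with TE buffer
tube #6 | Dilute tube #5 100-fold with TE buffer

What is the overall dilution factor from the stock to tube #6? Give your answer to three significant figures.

Step 1: 10 mL brought to 50 mL → factor 50/10 = 5
Step 2: 2-fold → factor 2
Step 3: 200 μL + 0.2 mL = 400 μL total → factor 400/200 = 2
Step 4: 200 μL brought to 0.4 mL → factor 400/200 = 2
Step 5: 200 μL brought to 4 mL → factor 4000/200 = 20
Step 6: 100-fold → factor 100
Overall dilution factor = 5 × 2 × 2 × 2 × 20 × 100 = 80000

8.00 × 10^4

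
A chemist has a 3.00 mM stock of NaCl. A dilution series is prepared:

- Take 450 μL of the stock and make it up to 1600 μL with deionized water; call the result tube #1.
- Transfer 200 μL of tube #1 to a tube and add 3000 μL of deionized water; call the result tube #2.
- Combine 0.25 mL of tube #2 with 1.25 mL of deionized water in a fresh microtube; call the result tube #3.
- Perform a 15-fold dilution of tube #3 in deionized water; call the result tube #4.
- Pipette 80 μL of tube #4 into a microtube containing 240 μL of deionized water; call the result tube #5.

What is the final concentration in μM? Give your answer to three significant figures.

Step 1: 450 μL brought to 1600 μL → factor 1600/450 = 3.5556
Step 2: 200 μL + 3000 μL = 3200 μL total → factor 3200/200 = 16
Step 3: 0.25 mL + 1.25 mL = 1.5 mL total → factor 1.5/0.25 = 6
Step 4: 15-fold → factor 15
Step 5: 80 μL + 240 μL = 320 μL total → factor 320/80 = 4
Overall dilution factor = 3.5556 × 16 × 6 × 15 × 4 = 20480
Final = 3.00 mM / 20480 = 0.0001465 mM = 0.146 μM

0.146 μM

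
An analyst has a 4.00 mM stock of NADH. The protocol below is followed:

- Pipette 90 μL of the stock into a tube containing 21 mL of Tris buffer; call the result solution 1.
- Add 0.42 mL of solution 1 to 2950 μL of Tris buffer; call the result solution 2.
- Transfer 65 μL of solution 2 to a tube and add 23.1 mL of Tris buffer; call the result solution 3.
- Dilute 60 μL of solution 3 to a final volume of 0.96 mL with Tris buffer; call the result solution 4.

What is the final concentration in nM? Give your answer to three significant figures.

0.373 nM

Step 1: 90 μL + 21 mL = 21090 μL total → factor 21090/90 = 234.33
Step 2: 0.42 mL + 2950 μL = 3.37 mL total → factor 3.37/0.42 = 8.0238
Step 3: 65 μL + 23.1 mL = 23165 μL total → factor 23165/65 = 356.38
Step 4: 60 μL brought to 0.96 mL → factor 960/60 = 16
Overall dilution factor = 234.33 × 8.0238 × 356.38 × 16 = 1.0721 × 10^7
Final = 4.00 mM / 1.0721 × 10^7 = 3.731 × 10^-7 mM = 0.373 nM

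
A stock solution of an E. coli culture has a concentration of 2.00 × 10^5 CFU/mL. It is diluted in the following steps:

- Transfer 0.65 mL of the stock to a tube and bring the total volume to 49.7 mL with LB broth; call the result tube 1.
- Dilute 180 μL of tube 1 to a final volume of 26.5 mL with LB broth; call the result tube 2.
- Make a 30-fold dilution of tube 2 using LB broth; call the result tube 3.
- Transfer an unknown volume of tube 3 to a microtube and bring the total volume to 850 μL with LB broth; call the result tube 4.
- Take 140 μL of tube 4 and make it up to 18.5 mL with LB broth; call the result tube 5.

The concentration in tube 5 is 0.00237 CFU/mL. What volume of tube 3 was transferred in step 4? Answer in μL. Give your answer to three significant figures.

449 μL

Step 1: 0.65 mL brought to 49.7 mL → factor 49.7/0.65 = 76.462
Step 2: 180 μL brought to 26.5 mL → factor 26500/180 = 147.22
Step 3: 30-fold → factor 30
Step 4: v brought to 850 μL → factor = 850 μL/v
Step 5: 140 μL brought to 18.5 mL → factor 18500/140 = 132.14
Product of known-step factors = 4.4625 × 10^7
Overall factor = 2.00 × 10^5 CFU/mL / (0.00237 CFU/mL) = 8.4388 × 10^7
Step-4 factor = 8.4388 × 10^7 / 4.4625 × 10^7 = 1.891
v = 850 μL / 1.891 = 449 μL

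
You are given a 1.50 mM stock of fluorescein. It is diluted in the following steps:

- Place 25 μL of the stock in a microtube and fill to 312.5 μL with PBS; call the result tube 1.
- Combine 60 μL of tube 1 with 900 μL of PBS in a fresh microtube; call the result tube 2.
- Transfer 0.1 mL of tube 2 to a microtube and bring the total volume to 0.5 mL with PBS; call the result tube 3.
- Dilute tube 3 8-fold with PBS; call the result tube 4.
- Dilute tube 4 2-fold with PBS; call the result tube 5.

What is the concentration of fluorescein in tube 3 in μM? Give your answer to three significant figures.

Step 1: 25 μL brought to 312.5 μL → factor 312.5/25 = 12.5
Step 2: 60 μL + 900 μL = 960 μL total → factor 960/60 = 16
Step 3: 0.1 mL brought to 0.5 mL → factor 0.5/0.1 = 5
Dilution factor through tube 3 = 12.5 × 16 × 5 = 1000
[tube 3] = 1.50 mM / 1000 = 0.001500 mM = 1.50 μM

1.50 μM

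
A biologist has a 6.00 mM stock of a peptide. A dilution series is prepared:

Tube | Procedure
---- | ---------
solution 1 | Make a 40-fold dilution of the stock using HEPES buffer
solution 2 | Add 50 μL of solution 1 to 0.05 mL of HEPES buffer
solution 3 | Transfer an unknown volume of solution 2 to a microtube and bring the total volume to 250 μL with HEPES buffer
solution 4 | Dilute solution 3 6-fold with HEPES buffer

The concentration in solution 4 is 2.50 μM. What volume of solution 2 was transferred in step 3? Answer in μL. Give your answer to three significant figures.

Step 1: 40-fold → factor 40
Step 2: 50 μL + 0.05 mL = 100 μL total → factor 100/50 = 2
Step 3: v brought to 250 μL → factor = 250 μL/v
Step 4: 6-fold → factor 6
Product of known-step factors = 480
Overall factor = 6.00 mM / (2.50 μM) = 2400
Step-3 factor = 2400 / 480 = 5
v = 250 μL / 5 = 50.0 μL

50.0 μL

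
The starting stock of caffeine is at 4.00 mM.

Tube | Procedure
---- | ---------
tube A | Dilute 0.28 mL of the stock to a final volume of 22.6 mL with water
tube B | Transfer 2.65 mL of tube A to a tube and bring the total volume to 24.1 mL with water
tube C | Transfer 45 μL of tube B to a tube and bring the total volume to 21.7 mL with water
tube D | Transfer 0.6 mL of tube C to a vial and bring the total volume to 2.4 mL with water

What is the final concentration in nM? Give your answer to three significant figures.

Step 1: 0.28 mL brought to 22.6 mL → factor 22.6/0.28 = 80.714
Step 2: 2.65 mL brought to 24.1 mL → factor 24.1/2.65 = 9.0943
Step 3: 45 μL brought to 21.7 mL → factor 21700/45 = 482.22
Step 4: 0.6 mL brought to 2.4 mL → factor 2.4/0.6 = 4
Overall dilution factor = 80.714 × 9.0943 × 482.22 × 4 = 1.4159 × 10^6
Final = 4.00 mM / 1.4159 × 10^6 = 2.825 × 10^-6 mM = 2.83 nM

2.83 nM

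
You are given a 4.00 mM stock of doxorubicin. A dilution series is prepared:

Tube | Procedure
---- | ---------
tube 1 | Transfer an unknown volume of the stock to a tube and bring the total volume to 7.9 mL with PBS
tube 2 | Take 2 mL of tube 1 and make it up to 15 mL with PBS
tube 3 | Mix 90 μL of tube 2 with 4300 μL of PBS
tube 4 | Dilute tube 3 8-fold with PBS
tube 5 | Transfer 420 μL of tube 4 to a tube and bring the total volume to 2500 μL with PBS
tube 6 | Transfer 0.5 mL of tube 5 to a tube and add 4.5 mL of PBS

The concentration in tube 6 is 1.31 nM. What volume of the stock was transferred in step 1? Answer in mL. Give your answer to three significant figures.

0.451 mL

Step 1: v brought to 7.9 mL → factor = 7.9 mL/v
Step 2: 2 mL brought to 15 mL → factor 15/2 = 7.5
Step 3: 90 μL + 4300 μL = 4390 μL total → factor 4390/90 = 48.778
Step 4: 8-fold → factor 8
Step 5: 420 μL brought to 2500 μL → factor 2500/420 = 5.9524
Step 6: 0.5 mL + 4.5 mL = 5 mL total → factor 5/0.5 = 10
Product of known-step factors = 1.7421 × 10^5
Overall factor = 4.00 mM / (1.31 nM) = 3.0534 × 10^6
Step-1 factor = 3.0534 × 10^6 / 1.7421 × 10^5 = 17.528
v = 7.9 mL / 17.528 = 0.451 mL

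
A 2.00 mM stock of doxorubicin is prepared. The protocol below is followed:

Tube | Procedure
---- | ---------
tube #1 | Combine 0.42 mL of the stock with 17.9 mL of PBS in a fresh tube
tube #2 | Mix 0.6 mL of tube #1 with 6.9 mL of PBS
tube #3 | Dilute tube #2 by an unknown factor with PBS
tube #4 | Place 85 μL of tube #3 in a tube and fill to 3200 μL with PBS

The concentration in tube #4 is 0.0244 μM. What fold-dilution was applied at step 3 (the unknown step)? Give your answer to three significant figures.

3.99-fold

Step 1: 0.42 mL + 17.9 mL = 18.32 mL total → factor 18.32/0.42 = 43.619
Step 2: 0.6 mL + 6.9 mL = 7.5 mL total → factor 7.5/0.6 = 12.5
Step 3: unknown factor x
Step 4: 85 μL brought to 3200 μL → factor 3200/85 = 37.647
Product of known-step factors = 20527
Overall factor = 2.00 mM / (0.0244 μM) = 81967
x = 81967 / 20527 = 3.99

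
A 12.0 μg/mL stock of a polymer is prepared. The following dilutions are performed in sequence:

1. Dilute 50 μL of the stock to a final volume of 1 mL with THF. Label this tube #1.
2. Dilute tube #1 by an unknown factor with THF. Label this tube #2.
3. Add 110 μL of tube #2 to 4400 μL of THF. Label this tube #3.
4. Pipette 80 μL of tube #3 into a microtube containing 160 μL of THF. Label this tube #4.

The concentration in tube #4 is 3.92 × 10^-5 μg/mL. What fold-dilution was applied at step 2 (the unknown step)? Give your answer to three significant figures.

124-fold

Step 1: 50 μL brought to 1 mL → factor 1000/50 = 20
Step 2: unknown factor x
Step 3: 110 μL + 4400 μL = 4510 μL total → factor 4510/110 = 41
Step 4: 80 μL + 160 μL = 240 μL total → factor 240/80 = 3
Product of known-step factors = 2460
Overall factor = 12.0 μg/mL / (3.92 × 10^-5 μg/mL) = 3.0612 × 10^5
x = 3.0612 × 10^5 / 2460 = 124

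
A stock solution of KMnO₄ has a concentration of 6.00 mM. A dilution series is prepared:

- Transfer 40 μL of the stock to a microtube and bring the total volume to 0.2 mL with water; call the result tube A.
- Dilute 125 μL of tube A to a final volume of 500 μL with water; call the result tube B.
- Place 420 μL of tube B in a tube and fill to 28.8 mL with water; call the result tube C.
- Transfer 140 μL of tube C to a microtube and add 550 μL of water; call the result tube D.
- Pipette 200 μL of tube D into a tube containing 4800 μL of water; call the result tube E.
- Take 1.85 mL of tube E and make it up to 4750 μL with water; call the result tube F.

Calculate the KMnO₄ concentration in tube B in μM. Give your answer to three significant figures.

Step 1: 40 μL brought to 0.2 mL → factor 200/40 = 5
Step 2: 125 μL brought to 500 μL → factor 500/125 = 4
Dilution factor through tube B = 5 × 4 = 20
[tube B] = 6.00 mM / 20 = 0.3000 mM = 300 μM

300 μM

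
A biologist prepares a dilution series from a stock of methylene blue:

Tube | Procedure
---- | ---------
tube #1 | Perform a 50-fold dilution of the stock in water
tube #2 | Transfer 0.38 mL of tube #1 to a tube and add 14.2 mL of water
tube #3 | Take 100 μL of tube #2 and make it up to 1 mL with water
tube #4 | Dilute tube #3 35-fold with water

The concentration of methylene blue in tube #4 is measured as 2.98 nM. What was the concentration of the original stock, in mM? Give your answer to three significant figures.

Step 1: 50-fold → factor 50
Step 2: 0.38 mL + 14.2 mL = 14.58 mL total → factor 14.58/0.38 = 38.368
Step 3: 100 μL brought to 1 mL → factor 1000/100 = 10
Step 4: 35-fold → factor 35
Overall dilution factor = 50 × 38.368 × 10 × 35 = 6.7145 × 10^5
Stock = 2.98 nM × 6.7145 × 10^5 = 2.001 × 10^6 nM = 2.00 mM

2.00 mM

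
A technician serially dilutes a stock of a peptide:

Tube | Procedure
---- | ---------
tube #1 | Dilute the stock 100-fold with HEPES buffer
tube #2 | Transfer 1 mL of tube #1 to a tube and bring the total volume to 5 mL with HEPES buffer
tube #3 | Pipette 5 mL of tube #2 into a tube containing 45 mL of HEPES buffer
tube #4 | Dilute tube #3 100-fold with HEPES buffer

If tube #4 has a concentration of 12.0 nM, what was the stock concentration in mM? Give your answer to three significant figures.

6.00 mM

Step 1: 100-fold → factor 100
Step 2: 1 mL brought to 5 mL → factor 5/1 = 5
Step 3: 5 mL + 45 mL = 50 mL total → factor 50/5 = 10
Step 4: 100-fold → factor 100
Overall dilution factor = 100 × 5 × 10 × 100 = 5 × 10^5
Stock = 12.0 nM × 5 × 10^5 = 6.000 × 10^6 nM = 6.00 mM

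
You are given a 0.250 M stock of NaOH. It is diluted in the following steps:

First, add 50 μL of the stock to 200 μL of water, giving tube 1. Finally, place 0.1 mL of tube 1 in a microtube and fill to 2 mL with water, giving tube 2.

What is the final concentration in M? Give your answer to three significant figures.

Step 1: 50 μL + 200 μL = 250 μL total → factor 250/50 = 5
Step 2: 0.1 mL brought to 2 mL → factor 2/0.1 = 20
Overall dilution factor = 5 × 20 = 100
Final = 0.250 M / 100 = 0.00250 M

0.00250 M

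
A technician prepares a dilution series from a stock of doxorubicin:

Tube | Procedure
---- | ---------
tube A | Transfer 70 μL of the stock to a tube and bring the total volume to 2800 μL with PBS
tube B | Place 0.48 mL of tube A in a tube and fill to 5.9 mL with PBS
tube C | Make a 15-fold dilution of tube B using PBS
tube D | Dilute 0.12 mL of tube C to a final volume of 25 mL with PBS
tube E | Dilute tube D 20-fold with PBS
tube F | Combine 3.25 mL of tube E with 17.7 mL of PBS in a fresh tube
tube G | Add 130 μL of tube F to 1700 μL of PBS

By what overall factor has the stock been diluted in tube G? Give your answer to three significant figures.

Step 1: 70 μL brought to 2800 μL → factor 2800/70 = 40
Step 2: 0.48 mL brought to 5.9 mL → factor 5.9/0.48 = 12.292
Step 3: 15-fold → factor 15
Step 4: 0.12 mL brought to 25 mL → factor 25/0.12 = 208.33
Step 5: 20-fold → factor 20
Step 6: 3.25 mL + 17.7 mL = 20.95 mL total → factor 20.95/3.25 = 6.4462
Step 7: 130 μL + 1700 μL = 1830 μL total → factor 1830/130 = 14.077
Overall dilution factor = 40 × 12.292 × 15 × 208.33 × 20 × 6.4462 × 14.077 = 2.7884 × 10^9

2.79 × 10^9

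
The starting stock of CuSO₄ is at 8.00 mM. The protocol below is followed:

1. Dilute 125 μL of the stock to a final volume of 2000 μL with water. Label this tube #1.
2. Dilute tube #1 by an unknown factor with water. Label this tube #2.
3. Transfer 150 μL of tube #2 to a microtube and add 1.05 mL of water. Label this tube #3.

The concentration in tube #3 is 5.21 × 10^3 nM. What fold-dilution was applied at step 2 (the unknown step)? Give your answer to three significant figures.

Step 1: 125 μL brought to 2000 μL → factor 2000/125 = 16
Step 2: unknown factor x
Step 3: 150 μL + 1.05 mL = 1200 μL total → factor 1200/150 = 8
Product of known-step factors = 128
Overall factor = 8.00 mM / (5.21 × 10^3 nM) = 1535.5
x = 1535.5 / 128 = 12.0

12.0-fold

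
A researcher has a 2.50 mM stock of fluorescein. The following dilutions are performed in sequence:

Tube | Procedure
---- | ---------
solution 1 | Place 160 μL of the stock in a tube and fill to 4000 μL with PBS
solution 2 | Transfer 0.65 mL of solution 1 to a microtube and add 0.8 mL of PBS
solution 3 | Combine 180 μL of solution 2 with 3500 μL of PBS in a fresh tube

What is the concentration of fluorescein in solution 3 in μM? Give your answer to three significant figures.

Step 1: 160 μL brought to 4000 μL → factor 4000/160 = 25
Step 2: 0.65 mL + 0.8 mL = 1.45 mL total → factor 1.45/0.65 = 2.2308
Step 3: 180 μL + 3500 μL = 3680 μL total → factor 3680/180 = 20.444
Dilution factor through solution 3 = 25 × 2.2308 × 20.444 = 1140.2
[solution 3] = 2.50 mM / 1140.2 = 0.002193 mM = 2.19 μM

2.19 μM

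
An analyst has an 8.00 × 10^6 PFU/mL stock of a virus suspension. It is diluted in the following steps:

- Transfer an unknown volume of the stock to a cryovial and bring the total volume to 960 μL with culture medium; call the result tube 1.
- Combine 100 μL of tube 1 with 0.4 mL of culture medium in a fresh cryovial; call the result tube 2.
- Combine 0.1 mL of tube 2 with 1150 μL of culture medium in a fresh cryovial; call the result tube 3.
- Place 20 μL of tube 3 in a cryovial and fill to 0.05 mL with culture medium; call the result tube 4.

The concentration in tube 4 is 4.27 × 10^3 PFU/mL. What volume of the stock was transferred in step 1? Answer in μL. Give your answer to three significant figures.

80.1 μL

Step 1: v brought to 960 μL → factor = 960 μL/v
Step 2: 100 μL + 0.4 mL = 500 μL total → factor 500/100 = 5
Step 3: 0.1 mL + 1150 μL = 1.25 mL total → factor 1.25/0.1 = 12.5
Step 4: 20 μL brought to 0.05 mL → factor 50/20 = 2.5
Product of known-step factors = 156.25
Overall factor = 8.00 × 10^6 PFU/mL / (4.27 × 10^3 PFU/mL) = 1873.5
Step-1 factor = 1873.5 / 156.25 = 11.991
v = 960 μL / 11.991 = 80.1 μL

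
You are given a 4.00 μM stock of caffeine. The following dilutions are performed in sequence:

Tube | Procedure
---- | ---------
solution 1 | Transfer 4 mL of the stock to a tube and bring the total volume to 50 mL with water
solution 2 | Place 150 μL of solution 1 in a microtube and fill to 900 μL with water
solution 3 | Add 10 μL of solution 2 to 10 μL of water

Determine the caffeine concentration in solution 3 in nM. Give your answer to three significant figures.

26.7 nM

Step 1: 4 mL brought to 50 mL → factor 50/4 = 12.5
Step 2: 150 μL brought to 900 μL → factor 900/150 = 6
Step 3: 10 μL + 10 μL = 20 μL total → factor 20/10 = 2
Overall dilution factor = 12.5 × 6 × 2 = 150
Final = 4.00 μM / 150 = 0.02667 μM = 26.7 nM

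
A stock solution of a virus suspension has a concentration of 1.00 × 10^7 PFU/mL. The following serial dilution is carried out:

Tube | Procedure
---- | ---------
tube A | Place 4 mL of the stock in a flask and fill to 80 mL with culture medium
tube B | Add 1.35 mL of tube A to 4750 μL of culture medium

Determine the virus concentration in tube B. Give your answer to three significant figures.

1.11 × 10^5 PFU/mL

Step 1: 4 mL brought to 80 mL → factor 80/4 = 20
Step 2: 1.35 mL + 4750 μL = 6.1 mL total → factor 6.1/1.35 = 4.5185
Overall dilution factor = 20 × 4.5185 = 90.37
Final = 1.00 × 10^7 PFU/mL / 90.37 = 1.11 × 10^5 PFU/mL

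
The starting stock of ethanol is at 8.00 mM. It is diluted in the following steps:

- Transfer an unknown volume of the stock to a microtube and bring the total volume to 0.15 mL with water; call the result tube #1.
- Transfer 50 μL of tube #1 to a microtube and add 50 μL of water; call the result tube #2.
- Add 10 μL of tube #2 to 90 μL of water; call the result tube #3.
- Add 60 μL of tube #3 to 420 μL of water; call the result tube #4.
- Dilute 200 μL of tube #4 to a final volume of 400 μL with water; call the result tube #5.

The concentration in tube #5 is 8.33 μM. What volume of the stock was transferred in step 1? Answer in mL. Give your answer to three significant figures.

0.0500 mL

Step 1: v brought to 0.15 mL → factor = 0.15 mL/v
Step 2: 50 μL + 50 μL = 100 μL total → factor 100/50 = 2
Step 3: 10 μL + 90 μL = 100 μL total → factor 100/10 = 10
Step 4: 60 μL + 420 μL = 480 μL total → factor 480/60 = 8
Step 5: 200 μL brought to 400 μL → factor 400/200 = 2
Product of known-step factors = 320
Overall factor = 8.00 mM / (8.33 μM) = 960.38
Step-1 factor = 960.38 / 320 = 3.0012
v = 0.15 mL / 3.0012 = 0.0500 mL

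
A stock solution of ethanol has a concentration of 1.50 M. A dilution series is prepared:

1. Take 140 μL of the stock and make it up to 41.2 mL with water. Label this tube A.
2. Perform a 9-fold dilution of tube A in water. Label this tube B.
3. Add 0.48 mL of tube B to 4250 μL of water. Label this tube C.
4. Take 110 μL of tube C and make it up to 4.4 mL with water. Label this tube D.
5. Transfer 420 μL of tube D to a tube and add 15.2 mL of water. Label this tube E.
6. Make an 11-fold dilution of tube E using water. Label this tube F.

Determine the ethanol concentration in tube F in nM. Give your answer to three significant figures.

3.51 nM

Step 1: 140 μL brought to 41.2 mL → factor 41200/140 = 294.29
Step 2: 9-fold → factor 9
Step 3: 0.48 mL + 4250 μL = 4.73 mL total → factor 4.73/0.48 = 9.8542
Step 4: 110 μL brought to 4.4 mL → factor 4400/110 = 40
Step 5: 420 μL + 15.2 mL = 15620 μL total → factor 15620/420 = 37.19
Step 6: 11-fold → factor 11
Overall dilution factor = 294.29 × 9 × 9.8542 × 40 × 37.19 × 11 = 4.2709 × 10^8
Final = 1.50 M / 4.2709 × 10^8 = 3.512 × 10^-9 M = 3.51 nM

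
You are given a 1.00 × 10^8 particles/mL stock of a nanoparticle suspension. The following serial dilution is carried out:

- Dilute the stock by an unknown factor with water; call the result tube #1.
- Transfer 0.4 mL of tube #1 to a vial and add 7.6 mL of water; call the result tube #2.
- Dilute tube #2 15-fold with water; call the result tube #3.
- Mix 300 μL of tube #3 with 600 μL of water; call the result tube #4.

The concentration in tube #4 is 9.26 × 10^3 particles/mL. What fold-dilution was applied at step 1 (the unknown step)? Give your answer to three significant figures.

12.0-fold

Step 1: unknown factor x
Step 2: 0.4 mL + 7.6 mL = 8 mL total → factor 8/0.4 = 20
Step 3: 15-fold → factor 15
Step 4: 300 μL + 600 μL = 900 μL total → factor 900/300 = 3
Product of known-step factors = 900
Overall factor = 1.00 × 10^8 particles/mL / (9.26 × 10^3 particles/mL) = 10799
x = 10799 / 900 = 12.0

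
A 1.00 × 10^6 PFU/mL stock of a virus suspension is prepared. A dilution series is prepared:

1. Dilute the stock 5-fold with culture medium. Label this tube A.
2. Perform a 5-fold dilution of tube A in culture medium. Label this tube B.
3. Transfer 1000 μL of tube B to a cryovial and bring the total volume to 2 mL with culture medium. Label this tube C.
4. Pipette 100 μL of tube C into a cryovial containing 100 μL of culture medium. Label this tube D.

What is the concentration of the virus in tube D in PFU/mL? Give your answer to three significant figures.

Step 1: 5-fold → factor 5
Step 2: 5-fold → factor 5
Step 3: 1000 μL brought to 2 mL → factor 2000/1000 = 2
Step 4: 100 μL + 100 μL = 200 μL total → factor 200/100 = 2
Overall dilution factor = 5 × 5 × 2 × 2 = 100
Final = 1.00 × 10^6 PFU/mL / 100 = 1.00 × 10^4 PFU/mL

1.00 × 10^4 PFU/mL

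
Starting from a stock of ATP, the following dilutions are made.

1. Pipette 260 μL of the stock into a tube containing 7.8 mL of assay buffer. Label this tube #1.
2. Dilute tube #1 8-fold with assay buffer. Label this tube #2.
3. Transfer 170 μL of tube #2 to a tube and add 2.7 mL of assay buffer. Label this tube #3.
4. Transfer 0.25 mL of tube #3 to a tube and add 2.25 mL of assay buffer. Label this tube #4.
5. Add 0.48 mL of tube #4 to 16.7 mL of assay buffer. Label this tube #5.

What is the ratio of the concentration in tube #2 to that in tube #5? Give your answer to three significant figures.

Step 1: 260 μL + 7.8 mL = 8060 μL total → factor 8060/260 = 31
Step 2: 8-fold → factor 8
Step 3: 170 μL + 2.7 mL = 2870 μL total → factor 2870/170 = 16.882
Step 4: 0.25 mL + 2.25 mL = 2.5 mL total → factor 2.5/0.25 = 10
Step 5: 0.48 mL + 16.7 mL = 17.18 mL total → factor 17.18/0.48 = 35.792
Dilution factor to tube #2 = 248; to tube #5 = 1.4985 × 10^6
[tube #2]/[tube #5] = (factor to tube #5)/(factor to tube #2) = 1.4985 × 10^6/248 = 6.04 × 10^3

6.04 × 10^3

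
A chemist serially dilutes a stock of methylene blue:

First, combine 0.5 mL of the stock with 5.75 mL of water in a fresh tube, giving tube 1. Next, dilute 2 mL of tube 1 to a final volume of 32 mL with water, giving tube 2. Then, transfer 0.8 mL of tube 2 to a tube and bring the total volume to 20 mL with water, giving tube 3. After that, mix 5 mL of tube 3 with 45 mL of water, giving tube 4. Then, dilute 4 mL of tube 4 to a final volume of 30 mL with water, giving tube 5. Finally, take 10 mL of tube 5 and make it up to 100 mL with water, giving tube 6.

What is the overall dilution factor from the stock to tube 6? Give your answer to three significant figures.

3.75 × 10^6

Step 1: 0.5 mL + 5.75 mL = 6.25 mL total → factor 6.25/0.5 = 12.5
Step 2: 2 mL brought to 32 mL → factor 32/2 = 16
Step 3: 0.8 mL brought to 20 mL → factor 20/0.8 = 25
Step 4: 5 mL + 45 mL = 50 mL total → factor 50/5 = 10
Step 5: 4 mL brought to 30 mL → factor 30/4 = 7.5
Step 6: 10 mL brought to 100 mL → factor 100/10 = 10
Overall dilution factor = 12.5 × 16 × 25 × 10 × 7.5 × 10 = 3.75 × 10^6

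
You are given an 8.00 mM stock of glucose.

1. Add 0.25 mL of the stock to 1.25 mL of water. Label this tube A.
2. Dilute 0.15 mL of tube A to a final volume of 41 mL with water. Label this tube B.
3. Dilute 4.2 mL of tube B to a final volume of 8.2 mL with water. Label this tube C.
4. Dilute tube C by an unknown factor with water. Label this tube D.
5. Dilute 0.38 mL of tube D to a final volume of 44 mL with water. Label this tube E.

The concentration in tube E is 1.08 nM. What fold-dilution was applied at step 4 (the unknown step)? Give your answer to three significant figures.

20.0-fold

Step 1: 0.25 mL + 1.25 mL = 1.5 mL total → factor 1.5/0.25 = 6
Step 2: 0.15 mL brought to 41 mL → factor 41/0.15 = 273.33
Step 3: 4.2 mL brought to 8.2 mL → factor 8.2/4.2 = 1.9524
Step 4: unknown factor x
Step 5: 0.38 mL brought to 44 mL → factor 44/0.38 = 115.79
Product of known-step factors = 3.7075 × 10^5
Overall factor = 8.00 mM / (1.08 nM) = 7.4074 × 10^6
x = 7.4074 × 10^6 / 3.7075 × 10^5 = 20.0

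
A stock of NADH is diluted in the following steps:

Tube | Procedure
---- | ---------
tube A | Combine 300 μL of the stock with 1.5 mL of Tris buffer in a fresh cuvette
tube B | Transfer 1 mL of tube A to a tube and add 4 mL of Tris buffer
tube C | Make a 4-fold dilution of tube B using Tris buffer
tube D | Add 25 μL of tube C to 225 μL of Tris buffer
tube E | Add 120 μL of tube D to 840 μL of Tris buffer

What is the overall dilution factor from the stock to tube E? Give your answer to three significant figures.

9.60 × 10^3

Step 1: 300 μL + 1.5 mL = 1800 μL total → factor 1800/300 = 6
Step 2: 1 mL + 4 mL = 5 mL total → factor 5/1 = 5
Step 3: 4-fold → factor 4
Step 4: 25 μL + 225 μL = 250 μL total → factor 250/25 = 10
Step 5: 120 μL + 840 μL = 960 μL total → factor 960/120 = 8
Overall dilution factor = 6 × 5 × 4 × 10 × 8 = 9600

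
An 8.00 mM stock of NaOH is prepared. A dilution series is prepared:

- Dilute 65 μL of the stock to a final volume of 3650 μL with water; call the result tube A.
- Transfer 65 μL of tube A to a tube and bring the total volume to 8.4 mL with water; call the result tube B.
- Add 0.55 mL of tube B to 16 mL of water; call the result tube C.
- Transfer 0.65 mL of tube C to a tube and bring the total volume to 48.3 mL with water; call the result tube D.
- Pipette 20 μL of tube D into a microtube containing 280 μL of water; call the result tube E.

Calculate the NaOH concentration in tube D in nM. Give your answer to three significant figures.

Step 1: 65 μL brought to 3650 μL → factor 3650/65 = 56.154
Step 2: 65 μL brought to 8.4 mL → factor 8400/65 = 129.23
Step 3: 0.55 mL + 16 mL = 16.55 mL total → factor 16.55/0.55 = 30.091
Step 4: 0.65 mL brought to 48.3 mL → factor 48.3/0.65 = 74.308
Dilution factor through tube D = 56.154 × 129.23 × 30.091 × 74.308 = 1.6226 × 10^7
[tube D] = 8.00 mM / 1.6226 × 10^7 = 4.930 × 10^-7 mM = 0.493 nM

0.493 nM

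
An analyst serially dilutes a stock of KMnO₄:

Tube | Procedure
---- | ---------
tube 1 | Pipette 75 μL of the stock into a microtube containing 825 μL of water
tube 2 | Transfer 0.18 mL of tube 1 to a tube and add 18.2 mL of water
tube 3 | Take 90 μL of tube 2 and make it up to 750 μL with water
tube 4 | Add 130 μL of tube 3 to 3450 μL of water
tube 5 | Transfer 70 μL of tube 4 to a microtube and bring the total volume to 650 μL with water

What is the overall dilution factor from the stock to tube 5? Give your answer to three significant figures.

Step 1: 75 μL + 825 μL = 900 μL total → factor 900/75 = 12
Step 2: 0.18 mL + 18.2 mL = 18.38 mL total → factor 18.38/0.18 = 102.11
Step 3: 90 μL brought to 750 μL → factor 750/90 = 8.3333
Step 4: 130 μL + 3450 μL = 3580 μL total → factor 3580/130 = 27.538
Step 5: 70 μL brought to 650 μL → factor 650/70 = 9.2857
Overall dilution factor = 12 × 102.11 × 8.3333 × 27.538 × 9.2857 = 2.6111 × 10^6

2.61 × 10^6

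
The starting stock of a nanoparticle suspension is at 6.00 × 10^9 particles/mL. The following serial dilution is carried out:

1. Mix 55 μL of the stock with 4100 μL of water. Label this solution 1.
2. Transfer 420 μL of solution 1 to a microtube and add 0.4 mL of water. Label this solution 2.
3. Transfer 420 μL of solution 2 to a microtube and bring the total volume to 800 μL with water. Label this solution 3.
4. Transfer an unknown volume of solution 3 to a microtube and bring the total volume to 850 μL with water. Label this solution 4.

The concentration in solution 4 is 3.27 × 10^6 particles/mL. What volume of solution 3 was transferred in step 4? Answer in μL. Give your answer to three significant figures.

Step 1: 55 μL + 4100 μL = 4155 μL total → factor 4155/55 = 75.545
Step 2: 420 μL + 0.4 mL = 820 μL total → factor 820/420 = 1.9524
Step 3: 420 μL brought to 800 μL → factor 800/420 = 1.9048
Step 4: v brought to 850 μL → factor = 850 μL/v
Product of known-step factors = 280.94
Overall factor = 6.00 × 10^9 particles/mL / (3.27 × 10^6 particles/mL) = 1834.9
Step-4 factor = 1834.9 / 280.94 = 6.5312
v = 850 μL / 6.5312 = 130 μL

130 μL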